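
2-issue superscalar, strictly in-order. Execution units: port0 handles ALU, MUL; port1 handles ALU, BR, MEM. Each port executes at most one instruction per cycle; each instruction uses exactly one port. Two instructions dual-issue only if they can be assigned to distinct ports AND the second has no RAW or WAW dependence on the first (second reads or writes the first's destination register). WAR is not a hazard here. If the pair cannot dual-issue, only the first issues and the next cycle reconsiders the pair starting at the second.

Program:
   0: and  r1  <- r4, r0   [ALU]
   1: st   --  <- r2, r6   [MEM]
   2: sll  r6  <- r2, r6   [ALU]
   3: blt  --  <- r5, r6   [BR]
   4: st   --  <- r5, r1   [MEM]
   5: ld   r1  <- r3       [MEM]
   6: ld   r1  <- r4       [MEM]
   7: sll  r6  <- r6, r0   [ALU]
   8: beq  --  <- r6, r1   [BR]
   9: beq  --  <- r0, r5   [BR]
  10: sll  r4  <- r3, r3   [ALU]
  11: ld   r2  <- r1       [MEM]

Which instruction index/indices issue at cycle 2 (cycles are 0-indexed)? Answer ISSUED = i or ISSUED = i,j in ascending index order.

c0: i0&i1 and.ALU/st.MEM  pair
c1: i2 sll.ALU  RAW r6
c2: i3 blt.BR  no-port BR/MEM
c3: i4 st.MEM  no-port MEM/MEM
c4: i5 ld.MEM  no-port MEM/MEM
c5: i6&i7 ld.MEM/sll.ALU  pair
c6: i8 beq.BR  no-port BR/BR
c7: i9&i10 beq.BR/sll.ALU  pair
c8: i11 ld.MEM  tail

ISSUED = 3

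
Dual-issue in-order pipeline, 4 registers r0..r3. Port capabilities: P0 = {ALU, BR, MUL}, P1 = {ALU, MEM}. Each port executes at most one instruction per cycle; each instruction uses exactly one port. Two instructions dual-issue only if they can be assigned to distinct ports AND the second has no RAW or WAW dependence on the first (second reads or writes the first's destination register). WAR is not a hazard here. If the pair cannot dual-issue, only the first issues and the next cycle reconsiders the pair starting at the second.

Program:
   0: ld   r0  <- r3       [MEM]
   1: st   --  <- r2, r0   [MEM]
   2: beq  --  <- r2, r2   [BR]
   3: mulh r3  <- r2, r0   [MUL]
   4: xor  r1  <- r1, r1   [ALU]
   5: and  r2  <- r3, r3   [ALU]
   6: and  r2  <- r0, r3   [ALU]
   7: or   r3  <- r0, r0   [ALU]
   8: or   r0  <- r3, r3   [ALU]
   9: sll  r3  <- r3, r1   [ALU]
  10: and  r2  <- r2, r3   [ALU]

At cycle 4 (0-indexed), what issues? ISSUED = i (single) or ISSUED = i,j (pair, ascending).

  cy0 -> i0 (ld.MEM) no-port MEM/MEM
  cy1 -> i1/i2 (st.MEM;beq.BR) dual
  cy2 -> i3/i4 (mulh.MUL;xor.ALU) dual
  cy3 -> i5 (and.ALU) WAW r2
  cy4 -> i6/i7 (and.ALU;or.ALU) dual
  cy5 -> i8/i9 (or.ALU;sll.ALU) dual
  cy6 -> i10 (and.ALU) tail

ISSUED = 6,7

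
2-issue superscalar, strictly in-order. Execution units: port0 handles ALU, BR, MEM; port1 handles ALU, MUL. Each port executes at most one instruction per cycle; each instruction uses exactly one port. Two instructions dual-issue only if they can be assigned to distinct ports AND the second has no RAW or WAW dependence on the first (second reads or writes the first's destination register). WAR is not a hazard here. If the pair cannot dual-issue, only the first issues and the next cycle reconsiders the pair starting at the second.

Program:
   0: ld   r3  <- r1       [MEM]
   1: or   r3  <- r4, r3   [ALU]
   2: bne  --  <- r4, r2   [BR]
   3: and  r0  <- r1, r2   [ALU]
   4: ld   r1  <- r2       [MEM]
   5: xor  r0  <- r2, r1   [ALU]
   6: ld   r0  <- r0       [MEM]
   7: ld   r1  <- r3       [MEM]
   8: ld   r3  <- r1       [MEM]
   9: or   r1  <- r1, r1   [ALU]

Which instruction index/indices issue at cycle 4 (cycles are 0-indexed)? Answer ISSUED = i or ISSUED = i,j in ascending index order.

ISSUED = 6

  cy0 -> i0 (ld.MEM) RAW+WAW r3
  cy1 -> i1+i2 (or.ALU/bne.BR) pair
  cy2 -> i3+i4 (and.ALU/ld.MEM) pair
  cy3 -> i5 (xor.ALU) RAW+WAW r0
  cy4 -> i6 (ld.MEM) no-port MEM/MEM
  cy5 -> i7 (ld.MEM) no-port MEM/MEM
  cy6 -> i8+i9 (ld.MEM/or.ALU) pair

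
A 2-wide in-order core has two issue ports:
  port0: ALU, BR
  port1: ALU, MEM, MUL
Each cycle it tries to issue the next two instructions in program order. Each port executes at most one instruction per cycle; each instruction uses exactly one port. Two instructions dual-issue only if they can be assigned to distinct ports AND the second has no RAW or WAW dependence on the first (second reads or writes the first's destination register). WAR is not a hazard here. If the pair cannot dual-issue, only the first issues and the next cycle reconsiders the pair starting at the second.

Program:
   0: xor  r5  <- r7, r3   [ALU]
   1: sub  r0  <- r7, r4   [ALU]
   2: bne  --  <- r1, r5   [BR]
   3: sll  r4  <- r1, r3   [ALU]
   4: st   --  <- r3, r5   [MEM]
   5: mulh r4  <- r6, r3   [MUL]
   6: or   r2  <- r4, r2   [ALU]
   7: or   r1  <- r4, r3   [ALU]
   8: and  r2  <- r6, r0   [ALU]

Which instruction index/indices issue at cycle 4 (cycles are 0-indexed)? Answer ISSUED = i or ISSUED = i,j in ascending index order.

0. xor.ALU sub.ALU @i0,i1  | dual
1. bne.BR sll.ALU @i2,i3  | dual
2. st.MEM @i4  | no-port MEM/MUL
3. mulh.MUL @i5  | RAW r4
4. or.ALU or.ALU @i6,i7  | dual
5. and.ALU @i8  | tail

ISSUED = 6,7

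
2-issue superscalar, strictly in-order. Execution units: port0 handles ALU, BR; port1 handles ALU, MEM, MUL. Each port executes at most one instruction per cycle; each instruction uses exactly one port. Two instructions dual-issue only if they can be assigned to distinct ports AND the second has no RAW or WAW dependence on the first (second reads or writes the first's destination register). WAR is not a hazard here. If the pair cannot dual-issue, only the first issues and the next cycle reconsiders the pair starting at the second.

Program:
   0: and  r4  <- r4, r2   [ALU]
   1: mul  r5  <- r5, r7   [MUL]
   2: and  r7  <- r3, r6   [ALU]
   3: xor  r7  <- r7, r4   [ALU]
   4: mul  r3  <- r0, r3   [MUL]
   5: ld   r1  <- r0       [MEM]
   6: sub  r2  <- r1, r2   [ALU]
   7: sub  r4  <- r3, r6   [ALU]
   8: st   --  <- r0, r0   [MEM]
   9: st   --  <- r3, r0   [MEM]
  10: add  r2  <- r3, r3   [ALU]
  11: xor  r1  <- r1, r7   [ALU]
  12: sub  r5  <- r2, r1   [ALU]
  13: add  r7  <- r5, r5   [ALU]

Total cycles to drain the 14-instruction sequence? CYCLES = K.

CYCLES = 10

#0 head=0: and;mul i0&i1 pair
#1 head=2: and i2 RAW+WAW r7
#2 head=3: xor;mul i3&i4 pair
#3 head=5: ld i5 RAW r1
#4 head=6: sub;sub i6&i7 pair
#5 head=8: st i8 no-port MEM/MEM
#6 head=9: st;add i9&i10 pair
#7 head=11: xor i11 RAW r1
#8 head=12: sub i12 RAW r5
#9 head=13: add i13 tail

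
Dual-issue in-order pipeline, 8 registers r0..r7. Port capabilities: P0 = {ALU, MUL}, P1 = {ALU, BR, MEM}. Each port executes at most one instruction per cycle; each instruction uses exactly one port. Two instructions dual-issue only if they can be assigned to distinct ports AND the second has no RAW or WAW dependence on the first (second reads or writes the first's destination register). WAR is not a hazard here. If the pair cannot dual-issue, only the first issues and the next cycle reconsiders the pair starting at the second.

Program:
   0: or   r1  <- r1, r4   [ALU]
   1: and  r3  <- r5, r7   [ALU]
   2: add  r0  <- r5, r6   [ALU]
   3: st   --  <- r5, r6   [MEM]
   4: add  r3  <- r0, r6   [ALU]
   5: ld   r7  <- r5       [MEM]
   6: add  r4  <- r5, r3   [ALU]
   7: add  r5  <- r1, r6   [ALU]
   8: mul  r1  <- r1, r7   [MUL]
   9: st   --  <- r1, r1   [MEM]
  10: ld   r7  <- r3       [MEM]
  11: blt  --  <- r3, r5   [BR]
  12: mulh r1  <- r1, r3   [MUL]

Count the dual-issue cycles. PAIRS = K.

PAIRS = 5

  cy0 -> i0&i1 (or.ALU;and.ALU) 2-wide
  cy1 -> i2&i3 (add.ALU;st.MEM) 2-wide
  cy2 -> i4&i5 (add.ALU;ld.MEM) 2-wide
  cy3 -> i6&i7 (add.ALU;add.ALU) 2-wide
  cy4 -> i8 (mul.MUL) RAW r1
  cy5 -> i9 (st.MEM) no-port MEM/MEM
  cy6 -> i10 (ld.MEM) no-port MEM/BR
  cy7 -> i11&i12 (blt.BR;mulh.MUL) 2-wide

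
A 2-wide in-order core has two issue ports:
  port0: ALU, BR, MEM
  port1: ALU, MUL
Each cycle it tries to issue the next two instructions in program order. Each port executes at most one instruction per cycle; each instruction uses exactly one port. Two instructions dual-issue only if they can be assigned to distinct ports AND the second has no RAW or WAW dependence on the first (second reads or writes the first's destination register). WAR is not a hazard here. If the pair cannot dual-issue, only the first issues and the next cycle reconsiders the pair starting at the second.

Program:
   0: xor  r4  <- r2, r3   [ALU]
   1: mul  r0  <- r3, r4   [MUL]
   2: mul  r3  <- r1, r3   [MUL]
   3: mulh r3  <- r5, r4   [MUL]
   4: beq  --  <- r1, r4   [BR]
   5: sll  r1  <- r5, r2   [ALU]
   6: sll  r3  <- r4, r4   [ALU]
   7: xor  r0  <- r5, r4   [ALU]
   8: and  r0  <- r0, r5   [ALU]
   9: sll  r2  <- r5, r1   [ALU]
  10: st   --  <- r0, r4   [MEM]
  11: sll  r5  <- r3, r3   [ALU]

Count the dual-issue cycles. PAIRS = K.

t=0 i0:xor.ALU ; RAW r4
t=1 i1:mul.MUL ; no-port MUL/MUL
t=2 i2:mul.MUL ; no-port MUL/MUL
t=3 i3/i4:mulh.MUL+beq.BR ; pair
t=4 i5/i6:sll.ALU+sll.ALU ; pair
t=5 i7:xor.ALU ; RAW+WAW r0
t=6 i8/i9:and.ALU+sll.ALU ; pair
t=7 i10/i11:st.MEM+sll.ALU ; pair

PAIRS = 4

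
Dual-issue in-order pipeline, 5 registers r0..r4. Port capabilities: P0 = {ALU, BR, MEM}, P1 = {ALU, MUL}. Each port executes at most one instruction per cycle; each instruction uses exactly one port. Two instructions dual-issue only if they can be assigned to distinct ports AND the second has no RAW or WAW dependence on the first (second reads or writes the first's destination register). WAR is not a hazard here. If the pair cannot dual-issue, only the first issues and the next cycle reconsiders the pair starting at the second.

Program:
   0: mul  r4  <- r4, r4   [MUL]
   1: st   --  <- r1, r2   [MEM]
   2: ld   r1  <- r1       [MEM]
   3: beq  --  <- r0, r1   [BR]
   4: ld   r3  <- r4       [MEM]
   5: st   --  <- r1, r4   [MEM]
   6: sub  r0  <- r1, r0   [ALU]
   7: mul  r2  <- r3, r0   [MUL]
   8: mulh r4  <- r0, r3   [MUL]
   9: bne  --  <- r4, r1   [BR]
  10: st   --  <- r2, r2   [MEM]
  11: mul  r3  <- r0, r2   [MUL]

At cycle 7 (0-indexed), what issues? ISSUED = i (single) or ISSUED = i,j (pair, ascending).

  cy0 -> i0,i1 (mul.MUL st.MEM) 2-wide
  cy1 -> i2 (ld.MEM) no-port MEM/BR
  cy2 -> i3 (beq.BR) no-port BR/MEM
  cy3 -> i4 (ld.MEM) no-port MEM/MEM
  cy4 -> i5,i6 (st.MEM sub.ALU) 2-wide
  cy5 -> i7 (mul.MUL) no-port MUL/MUL
  cy6 -> i8 (mulh.MUL) RAW r4
  cy7 -> i9 (bne.BR) no-port BR/MEM
  cy8 -> i10,i11 (st.MEM mul.MUL) 2-wide

ISSUED = 9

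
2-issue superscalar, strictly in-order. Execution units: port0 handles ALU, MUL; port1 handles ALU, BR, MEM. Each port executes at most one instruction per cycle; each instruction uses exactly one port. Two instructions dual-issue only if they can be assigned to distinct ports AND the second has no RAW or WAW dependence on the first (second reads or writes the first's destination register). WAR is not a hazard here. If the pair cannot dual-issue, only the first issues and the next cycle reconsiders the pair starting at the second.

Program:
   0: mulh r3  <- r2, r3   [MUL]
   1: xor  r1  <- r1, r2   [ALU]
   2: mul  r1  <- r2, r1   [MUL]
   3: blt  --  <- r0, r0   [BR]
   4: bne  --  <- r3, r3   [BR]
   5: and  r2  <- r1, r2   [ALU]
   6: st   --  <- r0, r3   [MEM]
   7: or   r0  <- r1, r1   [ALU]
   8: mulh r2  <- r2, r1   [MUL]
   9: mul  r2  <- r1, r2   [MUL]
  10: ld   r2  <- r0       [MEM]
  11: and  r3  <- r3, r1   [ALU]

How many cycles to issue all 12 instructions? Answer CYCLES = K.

CYCLES = 7

#0 head=0: mulh.MUL xor.ALU i0&i1 pair
#1 head=2: mul.MUL blt.BR i2&i3 pair
#2 head=4: bne.BR and.ALU i4&i5 pair
#3 head=6: st.MEM or.ALU i6&i7 pair
#4 head=8: mulh.MUL i8 no-port MUL/MUL
#5 head=9: mul.MUL i9 WAW r2
#6 head=10: ld.MEM and.ALU i10&i11 pair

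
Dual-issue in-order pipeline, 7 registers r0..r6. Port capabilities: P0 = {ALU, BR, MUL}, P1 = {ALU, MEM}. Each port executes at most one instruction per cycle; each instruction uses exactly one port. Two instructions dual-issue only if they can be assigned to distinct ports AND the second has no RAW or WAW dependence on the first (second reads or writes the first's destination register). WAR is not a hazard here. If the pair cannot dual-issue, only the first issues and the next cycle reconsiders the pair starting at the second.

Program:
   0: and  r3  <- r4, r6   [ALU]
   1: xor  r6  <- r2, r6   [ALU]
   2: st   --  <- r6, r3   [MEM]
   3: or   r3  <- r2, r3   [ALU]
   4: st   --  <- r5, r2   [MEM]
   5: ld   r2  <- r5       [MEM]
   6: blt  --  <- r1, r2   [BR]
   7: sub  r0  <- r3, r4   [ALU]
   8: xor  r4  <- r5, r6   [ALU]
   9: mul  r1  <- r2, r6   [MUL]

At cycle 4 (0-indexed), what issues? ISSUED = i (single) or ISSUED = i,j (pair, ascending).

ISSUED = 6,7

#0 head=0: and.ALU+xor.ALU i0&i1 dual
#1 head=2: st.MEM+or.ALU i2&i3 dual
#2 head=4: st.MEM i4 no-port MEM/MEM
#3 head=5: ld.MEM i5 RAW r2
#4 head=6: blt.BR+sub.ALU i6&i7 dual
#5 head=8: xor.ALU+mul.MUL i8&i9 dual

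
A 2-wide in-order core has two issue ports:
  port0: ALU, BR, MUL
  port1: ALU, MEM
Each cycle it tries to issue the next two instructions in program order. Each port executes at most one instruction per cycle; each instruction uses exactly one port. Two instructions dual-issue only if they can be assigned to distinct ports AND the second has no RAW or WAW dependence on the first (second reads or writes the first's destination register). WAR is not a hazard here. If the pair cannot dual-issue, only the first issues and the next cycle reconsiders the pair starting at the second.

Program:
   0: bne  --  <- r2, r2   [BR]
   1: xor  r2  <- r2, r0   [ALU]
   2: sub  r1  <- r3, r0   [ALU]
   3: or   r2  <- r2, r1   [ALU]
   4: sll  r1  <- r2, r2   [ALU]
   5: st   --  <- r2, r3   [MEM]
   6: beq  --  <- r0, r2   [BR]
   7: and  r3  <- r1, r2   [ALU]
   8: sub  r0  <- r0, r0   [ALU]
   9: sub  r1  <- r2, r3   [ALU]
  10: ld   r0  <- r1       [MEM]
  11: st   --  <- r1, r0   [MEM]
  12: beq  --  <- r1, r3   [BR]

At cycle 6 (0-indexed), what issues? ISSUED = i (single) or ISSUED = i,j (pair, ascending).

t=0 i0/i1:bne.BR/xor.ALU ; 2-wide
t=1 i2:sub.ALU ; RAW r1
t=2 i3:or.ALU ; RAW r2
t=3 i4/i5:sll.ALU/st.MEM ; 2-wide
t=4 i6/i7:beq.BR/and.ALU ; 2-wide
t=5 i8/i9:sub.ALU/sub.ALU ; 2-wide
t=6 i10:ld.MEM ; no-port MEM/MEM
t=7 i11/i12:st.MEM/beq.BR ; 2-wide

ISSUED = 10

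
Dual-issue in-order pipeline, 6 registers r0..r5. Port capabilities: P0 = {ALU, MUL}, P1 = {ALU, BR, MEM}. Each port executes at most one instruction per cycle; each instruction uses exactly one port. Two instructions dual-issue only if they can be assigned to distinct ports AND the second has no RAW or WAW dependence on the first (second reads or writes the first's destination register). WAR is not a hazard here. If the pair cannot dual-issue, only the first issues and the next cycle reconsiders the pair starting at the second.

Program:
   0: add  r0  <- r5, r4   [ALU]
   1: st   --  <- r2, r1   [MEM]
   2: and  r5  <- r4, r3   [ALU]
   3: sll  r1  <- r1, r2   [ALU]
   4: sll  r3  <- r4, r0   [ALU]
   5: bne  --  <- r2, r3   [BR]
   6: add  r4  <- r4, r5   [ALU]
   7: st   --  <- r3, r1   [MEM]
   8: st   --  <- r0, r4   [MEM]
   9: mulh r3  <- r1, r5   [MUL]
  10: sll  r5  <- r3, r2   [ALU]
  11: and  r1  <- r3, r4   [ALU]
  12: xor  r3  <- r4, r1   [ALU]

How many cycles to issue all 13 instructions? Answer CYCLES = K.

0. add.ALU/st.MEM @i0+i1  | 2-wide
1. and.ALU/sll.ALU @i2+i3  | 2-wide
2. sll.ALU @i4  | RAW r3
3. bne.BR/add.ALU @i5+i6  | 2-wide
4. st.MEM @i7  | no-port MEM/MEM
5. st.MEM/mulh.MUL @i8+i9  | 2-wide
6. sll.ALU/and.ALU @i10+i11  | 2-wide
7. xor.ALU @i12  | tail

CYCLES = 8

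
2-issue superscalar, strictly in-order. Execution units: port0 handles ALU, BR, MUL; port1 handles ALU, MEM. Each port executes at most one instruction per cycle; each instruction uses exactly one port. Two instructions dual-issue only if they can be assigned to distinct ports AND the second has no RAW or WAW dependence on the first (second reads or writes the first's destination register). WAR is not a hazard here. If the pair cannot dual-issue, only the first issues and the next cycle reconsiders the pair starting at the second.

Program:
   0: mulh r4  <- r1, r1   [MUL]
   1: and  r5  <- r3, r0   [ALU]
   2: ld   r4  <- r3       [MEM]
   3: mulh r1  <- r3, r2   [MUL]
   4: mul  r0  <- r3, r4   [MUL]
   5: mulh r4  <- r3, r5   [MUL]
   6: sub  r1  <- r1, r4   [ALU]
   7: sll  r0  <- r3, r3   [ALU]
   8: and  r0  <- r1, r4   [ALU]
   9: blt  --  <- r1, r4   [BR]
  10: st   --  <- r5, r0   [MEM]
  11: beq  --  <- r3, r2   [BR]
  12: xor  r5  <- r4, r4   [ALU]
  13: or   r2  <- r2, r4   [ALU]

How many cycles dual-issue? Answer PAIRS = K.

PAIRS = 6

c0: i0+i1 mulh.MUL/and.ALU  pair
c1: i2+i3 ld.MEM/mulh.MUL  pair
c2: i4 mul.MUL  no-port MUL/MUL
c3: i5 mulh.MUL  RAW r4
c4: i6+i7 sub.ALU/sll.ALU  pair
c5: i8+i9 and.ALU/blt.BR  pair
c6: i10+i11 st.MEM/beq.BR  pair
c7: i12+i13 xor.ALU/or.ALU  pair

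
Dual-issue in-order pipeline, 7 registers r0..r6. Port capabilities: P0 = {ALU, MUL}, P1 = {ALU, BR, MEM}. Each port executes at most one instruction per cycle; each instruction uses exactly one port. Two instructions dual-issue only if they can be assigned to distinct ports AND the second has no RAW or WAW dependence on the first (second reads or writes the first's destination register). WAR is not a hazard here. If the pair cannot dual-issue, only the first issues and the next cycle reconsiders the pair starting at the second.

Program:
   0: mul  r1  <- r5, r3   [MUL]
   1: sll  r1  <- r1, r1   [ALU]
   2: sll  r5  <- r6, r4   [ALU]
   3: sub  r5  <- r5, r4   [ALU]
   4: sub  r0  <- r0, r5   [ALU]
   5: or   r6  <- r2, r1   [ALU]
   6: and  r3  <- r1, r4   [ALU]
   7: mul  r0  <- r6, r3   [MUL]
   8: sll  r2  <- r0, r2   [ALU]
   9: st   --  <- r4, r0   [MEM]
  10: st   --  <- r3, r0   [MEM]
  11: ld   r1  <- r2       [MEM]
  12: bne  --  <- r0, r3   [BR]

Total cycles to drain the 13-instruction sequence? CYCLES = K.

[0] i0  mul  -- RAW+WAW r1
[1] i1,i2  sll sll  -- 2-wide
[2] i3  sub  -- RAW r5
[3] i4,i5  sub or  -- 2-wide
[4] i6  and  -- RAW r3
[5] i7  mul  -- RAW r0
[6] i8,i9  sll st  -- 2-wide
[7] i10  st  -- no-port MEM/MEM
[8] i11  ld  -- no-port MEM/BR
[9] i12  bne  -- tail

CYCLES = 10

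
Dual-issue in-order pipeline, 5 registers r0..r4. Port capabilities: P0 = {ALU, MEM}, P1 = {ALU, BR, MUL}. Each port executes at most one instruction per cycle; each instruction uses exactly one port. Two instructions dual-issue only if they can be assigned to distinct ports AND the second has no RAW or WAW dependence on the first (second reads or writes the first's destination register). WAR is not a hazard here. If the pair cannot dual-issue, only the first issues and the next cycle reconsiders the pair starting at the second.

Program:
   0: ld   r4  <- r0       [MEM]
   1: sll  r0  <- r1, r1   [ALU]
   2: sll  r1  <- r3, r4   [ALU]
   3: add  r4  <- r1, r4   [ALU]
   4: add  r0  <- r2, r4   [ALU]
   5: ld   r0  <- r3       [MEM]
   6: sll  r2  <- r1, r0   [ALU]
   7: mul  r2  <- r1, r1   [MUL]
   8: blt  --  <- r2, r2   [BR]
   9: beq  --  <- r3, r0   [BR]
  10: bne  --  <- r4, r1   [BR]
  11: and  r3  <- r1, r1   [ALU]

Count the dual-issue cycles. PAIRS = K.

PAIRS = 2

c0: i0/i1 ld;sll  pair
c1: i2 sll  RAW r1
c2: i3 add  RAW r4
c3: i4 add  WAW r0
c4: i5 ld  RAW r0
c5: i6 sll  WAW r2
c6: i7 mul  no-port MUL/BR
c7: i8 blt  no-port BR/BR
c8: i9 beq  no-port BR/BR
c9: i10/i11 bne;and  pair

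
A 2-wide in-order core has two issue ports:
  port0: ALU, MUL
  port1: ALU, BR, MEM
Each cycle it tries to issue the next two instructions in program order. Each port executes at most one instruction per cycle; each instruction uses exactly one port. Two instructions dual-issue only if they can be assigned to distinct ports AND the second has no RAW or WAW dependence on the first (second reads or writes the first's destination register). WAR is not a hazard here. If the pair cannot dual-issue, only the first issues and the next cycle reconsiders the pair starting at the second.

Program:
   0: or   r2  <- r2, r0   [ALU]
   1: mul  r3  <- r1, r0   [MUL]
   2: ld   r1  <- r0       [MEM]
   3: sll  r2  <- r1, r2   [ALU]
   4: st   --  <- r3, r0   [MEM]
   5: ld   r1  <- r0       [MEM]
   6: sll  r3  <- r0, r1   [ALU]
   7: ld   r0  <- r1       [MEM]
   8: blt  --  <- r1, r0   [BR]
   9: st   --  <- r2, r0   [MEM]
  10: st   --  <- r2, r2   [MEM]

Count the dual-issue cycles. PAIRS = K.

#0 head=0: or;mul i0/i1 dual
#1 head=2: ld i2 RAW r1
#2 head=3: sll;st i3/i4 dual
#3 head=5: ld i5 RAW r1
#4 head=6: sll;ld i6/i7 dual
#5 head=8: blt i8 no-port BR/MEM
#6 head=9: st i9 no-port MEM/MEM
#7 head=10: st i10 tail

PAIRS = 3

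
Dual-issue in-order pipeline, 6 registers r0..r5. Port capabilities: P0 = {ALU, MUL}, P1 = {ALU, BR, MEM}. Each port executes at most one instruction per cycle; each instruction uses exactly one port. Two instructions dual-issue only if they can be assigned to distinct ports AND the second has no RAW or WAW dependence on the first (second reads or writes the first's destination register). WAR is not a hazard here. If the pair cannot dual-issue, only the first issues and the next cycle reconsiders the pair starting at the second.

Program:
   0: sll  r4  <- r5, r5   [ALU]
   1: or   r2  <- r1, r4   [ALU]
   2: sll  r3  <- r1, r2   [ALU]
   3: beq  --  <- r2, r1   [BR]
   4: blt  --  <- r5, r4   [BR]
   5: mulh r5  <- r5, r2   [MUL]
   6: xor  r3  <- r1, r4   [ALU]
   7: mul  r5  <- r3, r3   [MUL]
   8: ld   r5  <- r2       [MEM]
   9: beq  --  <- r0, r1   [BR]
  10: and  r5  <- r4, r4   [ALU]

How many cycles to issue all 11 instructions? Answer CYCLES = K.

CYCLES = 8

  cy0 -> i0 (sll.ALU) RAW r4
  cy1 -> i1 (or.ALU) RAW r2
  cy2 -> i2/i3 (sll.ALU beq.BR) pair
  cy3 -> i4/i5 (blt.BR mulh.MUL) pair
  cy4 -> i6 (xor.ALU) RAW r3
  cy5 -> i7 (mul.MUL) WAW r5
  cy6 -> i8 (ld.MEM) no-port MEM/BR
  cy7 -> i9/i10 (beq.BR and.ALU) pair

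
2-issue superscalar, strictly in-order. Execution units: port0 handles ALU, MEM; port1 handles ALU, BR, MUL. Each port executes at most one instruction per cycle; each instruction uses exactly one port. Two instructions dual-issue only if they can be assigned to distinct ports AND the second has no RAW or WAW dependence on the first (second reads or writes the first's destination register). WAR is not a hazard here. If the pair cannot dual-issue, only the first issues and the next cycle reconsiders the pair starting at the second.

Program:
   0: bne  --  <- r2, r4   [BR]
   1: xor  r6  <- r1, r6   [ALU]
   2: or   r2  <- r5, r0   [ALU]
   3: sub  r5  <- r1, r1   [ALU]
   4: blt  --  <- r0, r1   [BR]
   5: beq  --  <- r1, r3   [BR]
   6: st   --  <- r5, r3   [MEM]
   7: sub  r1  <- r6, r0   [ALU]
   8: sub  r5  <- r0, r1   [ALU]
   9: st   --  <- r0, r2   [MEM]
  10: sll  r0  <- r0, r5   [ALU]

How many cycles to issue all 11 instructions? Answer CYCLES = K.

CYCLES = 7

[0] i0,i1  bne xor  -- dual
[1] i2,i3  or sub  -- dual
[2] i4  blt  -- no-port BR/BR
[3] i5,i6  beq st  -- dual
[4] i7  sub  -- RAW r1
[5] i8,i9  sub st  -- dual
[6] i10  sll  -- tail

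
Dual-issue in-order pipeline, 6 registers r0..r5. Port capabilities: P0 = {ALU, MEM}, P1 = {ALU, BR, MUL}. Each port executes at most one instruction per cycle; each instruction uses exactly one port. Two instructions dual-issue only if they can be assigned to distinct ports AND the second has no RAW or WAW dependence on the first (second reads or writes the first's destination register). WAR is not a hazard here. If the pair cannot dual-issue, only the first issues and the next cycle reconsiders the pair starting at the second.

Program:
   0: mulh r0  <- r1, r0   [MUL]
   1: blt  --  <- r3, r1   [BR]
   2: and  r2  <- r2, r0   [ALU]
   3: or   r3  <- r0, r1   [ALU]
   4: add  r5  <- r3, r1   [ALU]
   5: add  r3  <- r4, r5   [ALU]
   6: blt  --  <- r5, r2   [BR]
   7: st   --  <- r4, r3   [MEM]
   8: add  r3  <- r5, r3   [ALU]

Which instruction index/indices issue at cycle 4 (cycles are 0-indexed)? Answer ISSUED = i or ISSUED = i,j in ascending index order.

t=0 i0:mulh.MUL ; no-port MUL/BR
t=1 i1/i2:blt.BR and.ALU ; 2-wide
t=2 i3:or.ALU ; RAW r3
t=3 i4:add.ALU ; RAW r5
t=4 i5/i6:add.ALU blt.BR ; 2-wide
t=5 i7/i8:st.MEM add.ALU ; 2-wide

ISSUED = 5,6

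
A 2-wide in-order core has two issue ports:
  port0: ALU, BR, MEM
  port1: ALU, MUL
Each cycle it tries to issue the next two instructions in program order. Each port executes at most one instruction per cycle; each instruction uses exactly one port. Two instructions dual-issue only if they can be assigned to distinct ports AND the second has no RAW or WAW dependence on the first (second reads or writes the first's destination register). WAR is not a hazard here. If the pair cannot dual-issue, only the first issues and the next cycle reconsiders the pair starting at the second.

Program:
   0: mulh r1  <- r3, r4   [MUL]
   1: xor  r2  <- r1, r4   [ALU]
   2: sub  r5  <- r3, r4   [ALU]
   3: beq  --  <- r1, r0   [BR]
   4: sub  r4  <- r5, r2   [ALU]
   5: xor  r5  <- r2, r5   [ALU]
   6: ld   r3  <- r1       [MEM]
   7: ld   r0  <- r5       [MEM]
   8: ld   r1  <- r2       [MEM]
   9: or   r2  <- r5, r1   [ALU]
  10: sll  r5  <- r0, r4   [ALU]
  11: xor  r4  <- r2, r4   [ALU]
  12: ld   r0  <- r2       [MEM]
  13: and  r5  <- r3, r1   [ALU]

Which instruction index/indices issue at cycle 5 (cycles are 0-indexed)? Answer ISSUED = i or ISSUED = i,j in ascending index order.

t=0 i0:mulh ; RAW r1
t=1 i1&i2:xor;sub ; dual
t=2 i3&i4:beq;sub ; dual
t=3 i5&i6:xor;ld ; dual
t=4 i7:ld ; no-port MEM/MEM
t=5 i8:ld ; RAW r1
t=6 i9&i10:or;sll ; dual
t=7 i11&i12:xor;ld ; dual
t=8 i13:and ; tail

ISSUED = 8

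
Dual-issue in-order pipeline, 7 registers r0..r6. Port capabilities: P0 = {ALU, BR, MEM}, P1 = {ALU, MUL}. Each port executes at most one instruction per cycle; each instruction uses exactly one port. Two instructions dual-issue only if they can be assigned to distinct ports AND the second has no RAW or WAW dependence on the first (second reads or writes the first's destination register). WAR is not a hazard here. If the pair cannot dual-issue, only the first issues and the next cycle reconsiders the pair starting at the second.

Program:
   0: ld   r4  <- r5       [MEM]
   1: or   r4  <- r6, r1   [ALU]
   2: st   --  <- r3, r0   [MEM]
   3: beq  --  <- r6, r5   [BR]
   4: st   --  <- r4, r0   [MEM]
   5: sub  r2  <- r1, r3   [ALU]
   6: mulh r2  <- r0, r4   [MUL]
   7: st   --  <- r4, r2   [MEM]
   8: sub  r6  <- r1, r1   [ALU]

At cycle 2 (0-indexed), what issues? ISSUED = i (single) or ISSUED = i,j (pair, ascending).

ISSUED = 3

t=0 i0:ld.MEM ; WAW r4
t=1 i1&i2:or.ALU+st.MEM ; 2-wide
t=2 i3:beq.BR ; no-port BR/MEM
t=3 i4&i5:st.MEM+sub.ALU ; 2-wide
t=4 i6:mulh.MUL ; RAW r2
t=5 i7&i8:st.MEM+sub.ALU ; 2-wide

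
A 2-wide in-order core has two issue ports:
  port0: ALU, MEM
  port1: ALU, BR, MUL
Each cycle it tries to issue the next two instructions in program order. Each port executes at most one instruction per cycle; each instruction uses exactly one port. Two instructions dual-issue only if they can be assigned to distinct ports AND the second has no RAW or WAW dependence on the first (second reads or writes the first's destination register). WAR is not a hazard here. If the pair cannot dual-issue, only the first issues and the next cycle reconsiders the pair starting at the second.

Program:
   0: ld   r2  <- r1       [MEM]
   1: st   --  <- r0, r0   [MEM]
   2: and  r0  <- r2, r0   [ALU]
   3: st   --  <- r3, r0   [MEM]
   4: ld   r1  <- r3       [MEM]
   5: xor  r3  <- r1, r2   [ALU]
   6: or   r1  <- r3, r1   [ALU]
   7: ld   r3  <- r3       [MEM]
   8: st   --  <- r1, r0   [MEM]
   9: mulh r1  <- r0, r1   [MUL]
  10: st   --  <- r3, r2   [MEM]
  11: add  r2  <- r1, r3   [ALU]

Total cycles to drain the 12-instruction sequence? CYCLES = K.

CYCLES = 8

  cy0 -> i0 (ld.MEM) no-port MEM/MEM
  cy1 -> i1/i2 (st.MEM+and.ALU) 2-wide
  cy2 -> i3 (st.MEM) no-port MEM/MEM
  cy3 -> i4 (ld.MEM) RAW r1
  cy4 -> i5 (xor.ALU) RAW r3
  cy5 -> i6/i7 (or.ALU+ld.MEM) 2-wide
  cy6 -> i8/i9 (st.MEM+mulh.MUL) 2-wide
  cy7 -> i10/i11 (st.MEM+add.ALU) 2-wide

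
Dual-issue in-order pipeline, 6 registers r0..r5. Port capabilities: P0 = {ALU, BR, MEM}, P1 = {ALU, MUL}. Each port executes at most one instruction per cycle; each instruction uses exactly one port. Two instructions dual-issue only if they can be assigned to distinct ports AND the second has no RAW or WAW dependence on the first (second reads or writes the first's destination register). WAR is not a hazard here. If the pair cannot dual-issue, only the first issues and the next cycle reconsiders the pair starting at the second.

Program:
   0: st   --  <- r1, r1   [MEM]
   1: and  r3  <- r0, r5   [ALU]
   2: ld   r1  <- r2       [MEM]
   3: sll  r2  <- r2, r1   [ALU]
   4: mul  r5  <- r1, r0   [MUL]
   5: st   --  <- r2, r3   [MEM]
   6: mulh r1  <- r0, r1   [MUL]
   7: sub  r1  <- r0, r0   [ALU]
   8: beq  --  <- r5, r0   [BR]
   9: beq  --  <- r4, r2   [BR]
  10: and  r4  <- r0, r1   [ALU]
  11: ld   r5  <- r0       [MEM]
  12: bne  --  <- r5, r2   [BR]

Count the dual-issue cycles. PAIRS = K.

c0: i0&i1 st.MEM+and.ALU  dual
c1: i2 ld.MEM  RAW r1
c2: i3&i4 sll.ALU+mul.MUL  dual
c3: i5&i6 st.MEM+mulh.MUL  dual
c4: i7&i8 sub.ALU+beq.BR  dual
c5: i9&i10 beq.BR+and.ALU  dual
c6: i11 ld.MEM  no-port MEM/BR
c7: i12 bne.BR  tail

PAIRS = 5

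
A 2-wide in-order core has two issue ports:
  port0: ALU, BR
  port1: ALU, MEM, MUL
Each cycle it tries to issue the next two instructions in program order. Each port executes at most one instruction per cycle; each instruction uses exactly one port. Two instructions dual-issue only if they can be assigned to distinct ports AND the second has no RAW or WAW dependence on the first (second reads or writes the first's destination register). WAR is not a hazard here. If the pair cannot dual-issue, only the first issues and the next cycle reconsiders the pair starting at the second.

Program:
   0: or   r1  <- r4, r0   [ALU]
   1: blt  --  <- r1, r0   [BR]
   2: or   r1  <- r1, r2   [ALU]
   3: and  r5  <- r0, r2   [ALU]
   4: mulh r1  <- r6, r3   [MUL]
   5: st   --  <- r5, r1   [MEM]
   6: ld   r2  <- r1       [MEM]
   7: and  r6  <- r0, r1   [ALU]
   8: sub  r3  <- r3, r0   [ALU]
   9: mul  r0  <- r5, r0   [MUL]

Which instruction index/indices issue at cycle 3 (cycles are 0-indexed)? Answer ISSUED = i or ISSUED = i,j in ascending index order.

[0] i0  or.ALU  -- RAW r1
[1] i1+i2  blt.BR;or.ALU  -- pair
[2] i3+i4  and.ALU;mulh.MUL  -- pair
[3] i5  st.MEM  -- no-port MEM/MEM
[4] i6+i7  ld.MEM;and.ALU  -- pair
[5] i8+i9  sub.ALU;mul.MUL  -- pair

ISSUED = 5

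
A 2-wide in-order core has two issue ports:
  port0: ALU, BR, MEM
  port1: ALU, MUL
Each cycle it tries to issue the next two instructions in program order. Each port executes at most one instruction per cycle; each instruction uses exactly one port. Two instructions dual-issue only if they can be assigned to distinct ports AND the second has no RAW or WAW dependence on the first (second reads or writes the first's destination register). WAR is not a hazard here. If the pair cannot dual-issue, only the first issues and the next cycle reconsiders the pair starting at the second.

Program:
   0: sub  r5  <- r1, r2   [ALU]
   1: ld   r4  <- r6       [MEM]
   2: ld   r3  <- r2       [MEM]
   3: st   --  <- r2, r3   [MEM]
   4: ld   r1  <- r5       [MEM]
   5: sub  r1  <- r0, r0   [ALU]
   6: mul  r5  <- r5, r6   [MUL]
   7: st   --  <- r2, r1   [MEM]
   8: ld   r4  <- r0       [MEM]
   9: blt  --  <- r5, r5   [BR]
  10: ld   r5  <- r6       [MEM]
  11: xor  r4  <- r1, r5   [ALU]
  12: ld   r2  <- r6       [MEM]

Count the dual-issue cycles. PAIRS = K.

[0] i0,i1  sub.ALU+ld.MEM  -- pair
[1] i2  ld.MEM  -- no-port MEM/MEM
[2] i3  st.MEM  -- no-port MEM/MEM
[3] i4  ld.MEM  -- WAW r1
[4] i5,i6  sub.ALU+mul.MUL  -- pair
[5] i7  st.MEM  -- no-port MEM/MEM
[6] i8  ld.MEM  -- no-port MEM/BR
[7] i9  blt.BR  -- no-port BR/MEM
[8] i10  ld.MEM  -- RAW r5
[9] i11,i12  xor.ALU+ld.MEM  -- pair

PAIRS = 3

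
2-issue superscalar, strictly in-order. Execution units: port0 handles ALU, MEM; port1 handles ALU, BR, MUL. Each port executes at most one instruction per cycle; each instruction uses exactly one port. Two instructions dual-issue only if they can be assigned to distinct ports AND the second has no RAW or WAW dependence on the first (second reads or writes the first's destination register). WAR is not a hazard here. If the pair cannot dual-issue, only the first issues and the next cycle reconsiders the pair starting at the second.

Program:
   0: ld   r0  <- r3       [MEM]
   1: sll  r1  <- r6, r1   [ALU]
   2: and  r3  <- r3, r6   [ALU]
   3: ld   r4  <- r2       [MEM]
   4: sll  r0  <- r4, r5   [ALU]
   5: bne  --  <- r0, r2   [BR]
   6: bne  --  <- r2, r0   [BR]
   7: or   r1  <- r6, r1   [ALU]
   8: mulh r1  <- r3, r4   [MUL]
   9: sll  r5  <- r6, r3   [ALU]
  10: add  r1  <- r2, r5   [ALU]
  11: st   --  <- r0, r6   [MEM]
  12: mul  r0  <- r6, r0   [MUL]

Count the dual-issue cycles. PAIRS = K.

t=0 i0&i1:ld;sll ; 2-wide
t=1 i2&i3:and;ld ; 2-wide
t=2 i4:sll ; RAW r0
t=3 i5:bne ; no-port BR/BR
t=4 i6&i7:bne;or ; 2-wide
t=5 i8&i9:mulh;sll ; 2-wide
t=6 i10&i11:add;st ; 2-wide
t=7 i12:mul ; tail

PAIRS = 5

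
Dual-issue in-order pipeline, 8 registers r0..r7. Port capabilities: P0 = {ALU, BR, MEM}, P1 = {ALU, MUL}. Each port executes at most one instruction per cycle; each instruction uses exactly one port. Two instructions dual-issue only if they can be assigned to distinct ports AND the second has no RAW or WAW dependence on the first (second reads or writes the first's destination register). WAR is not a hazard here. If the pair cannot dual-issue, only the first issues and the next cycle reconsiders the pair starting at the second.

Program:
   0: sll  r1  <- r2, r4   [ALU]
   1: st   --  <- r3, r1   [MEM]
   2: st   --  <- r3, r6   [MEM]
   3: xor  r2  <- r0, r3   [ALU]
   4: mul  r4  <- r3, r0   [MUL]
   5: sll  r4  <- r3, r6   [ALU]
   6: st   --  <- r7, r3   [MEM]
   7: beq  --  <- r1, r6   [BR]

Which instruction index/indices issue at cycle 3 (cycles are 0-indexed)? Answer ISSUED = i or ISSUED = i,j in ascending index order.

#0 head=0: sll.ALU i0 RAW r1
#1 head=1: st.MEM i1 no-port MEM/MEM
#2 head=2: st.MEM+xor.ALU i2,i3 dual
#3 head=4: mul.MUL i4 WAW r4
#4 head=5: sll.ALU+st.MEM i5,i6 dual
#5 head=7: beq.BR i7 tail

ISSUED = 4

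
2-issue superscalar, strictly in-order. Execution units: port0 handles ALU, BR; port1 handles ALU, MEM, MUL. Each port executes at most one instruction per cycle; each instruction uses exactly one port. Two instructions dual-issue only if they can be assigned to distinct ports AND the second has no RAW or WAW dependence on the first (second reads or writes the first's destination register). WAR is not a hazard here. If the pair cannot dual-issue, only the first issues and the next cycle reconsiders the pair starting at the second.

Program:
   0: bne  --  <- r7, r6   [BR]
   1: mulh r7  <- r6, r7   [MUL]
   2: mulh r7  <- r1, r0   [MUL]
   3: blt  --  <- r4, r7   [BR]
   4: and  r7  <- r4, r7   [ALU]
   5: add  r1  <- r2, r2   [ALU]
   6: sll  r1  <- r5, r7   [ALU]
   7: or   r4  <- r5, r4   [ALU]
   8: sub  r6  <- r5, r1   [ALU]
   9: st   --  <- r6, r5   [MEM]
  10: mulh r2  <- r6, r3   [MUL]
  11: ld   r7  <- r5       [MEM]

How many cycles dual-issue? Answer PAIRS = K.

PAIRS = 3

  cy0 -> i0&i1 (bne.BR mulh.MUL) pair
  cy1 -> i2 (mulh.MUL) RAW r7
  cy2 -> i3&i4 (blt.BR and.ALU) pair
  cy3 -> i5 (add.ALU) WAW r1
  cy4 -> i6&i7 (sll.ALU or.ALU) pair
  cy5 -> i8 (sub.ALU) RAW r6
  cy6 -> i9 (st.MEM) no-port MEM/MUL
  cy7 -> i10 (mulh.MUL) no-port MUL/MEM
  cy8 -> i11 (ld.MEM) tail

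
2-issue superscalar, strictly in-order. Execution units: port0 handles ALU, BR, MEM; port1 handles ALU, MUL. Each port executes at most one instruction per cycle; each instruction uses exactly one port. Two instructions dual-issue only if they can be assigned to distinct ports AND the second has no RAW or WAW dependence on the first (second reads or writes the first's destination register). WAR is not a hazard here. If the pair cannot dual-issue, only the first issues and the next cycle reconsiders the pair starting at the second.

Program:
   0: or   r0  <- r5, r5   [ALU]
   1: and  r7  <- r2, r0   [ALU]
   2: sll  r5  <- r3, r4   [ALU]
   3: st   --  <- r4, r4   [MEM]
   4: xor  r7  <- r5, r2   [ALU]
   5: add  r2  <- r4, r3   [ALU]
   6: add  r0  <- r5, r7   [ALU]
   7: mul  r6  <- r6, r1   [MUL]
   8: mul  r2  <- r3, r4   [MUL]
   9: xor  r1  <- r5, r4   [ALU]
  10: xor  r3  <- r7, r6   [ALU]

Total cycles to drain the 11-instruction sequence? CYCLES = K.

CYCLES = 7

t=0 i0:or.ALU ; RAW r0
t=1 i1/i2:and.ALU+sll.ALU ; dual
t=2 i3/i4:st.MEM+xor.ALU ; dual
t=3 i5/i6:add.ALU+add.ALU ; dual
t=4 i7:mul.MUL ; no-port MUL/MUL
t=5 i8/i9:mul.MUL+xor.ALU ; dual
t=6 i10:xor.ALU ; tail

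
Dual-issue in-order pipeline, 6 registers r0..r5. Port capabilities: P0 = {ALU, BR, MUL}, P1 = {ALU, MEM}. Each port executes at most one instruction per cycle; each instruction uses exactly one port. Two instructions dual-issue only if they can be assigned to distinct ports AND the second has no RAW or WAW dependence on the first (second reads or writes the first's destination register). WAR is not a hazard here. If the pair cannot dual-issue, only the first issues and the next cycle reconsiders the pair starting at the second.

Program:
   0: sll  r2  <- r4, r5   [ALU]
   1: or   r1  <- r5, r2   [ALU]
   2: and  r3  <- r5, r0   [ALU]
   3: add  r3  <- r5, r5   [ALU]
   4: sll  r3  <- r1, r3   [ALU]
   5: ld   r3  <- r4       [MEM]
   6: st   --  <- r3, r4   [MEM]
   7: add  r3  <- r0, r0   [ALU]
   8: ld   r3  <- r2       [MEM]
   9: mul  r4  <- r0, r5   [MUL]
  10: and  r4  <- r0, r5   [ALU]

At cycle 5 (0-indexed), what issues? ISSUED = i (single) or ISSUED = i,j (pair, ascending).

ISSUED = 6,7

t=0 i0:sll ; RAW r2
t=1 i1&i2:or/and ; 2-wide
t=2 i3:add ; RAW+WAW r3
t=3 i4:sll ; WAW r3
t=4 i5:ld ; no-port MEM/MEM
t=5 i6&i7:st/add ; 2-wide
t=6 i8&i9:ld/mul ; 2-wide
t=7 i10:and ; tail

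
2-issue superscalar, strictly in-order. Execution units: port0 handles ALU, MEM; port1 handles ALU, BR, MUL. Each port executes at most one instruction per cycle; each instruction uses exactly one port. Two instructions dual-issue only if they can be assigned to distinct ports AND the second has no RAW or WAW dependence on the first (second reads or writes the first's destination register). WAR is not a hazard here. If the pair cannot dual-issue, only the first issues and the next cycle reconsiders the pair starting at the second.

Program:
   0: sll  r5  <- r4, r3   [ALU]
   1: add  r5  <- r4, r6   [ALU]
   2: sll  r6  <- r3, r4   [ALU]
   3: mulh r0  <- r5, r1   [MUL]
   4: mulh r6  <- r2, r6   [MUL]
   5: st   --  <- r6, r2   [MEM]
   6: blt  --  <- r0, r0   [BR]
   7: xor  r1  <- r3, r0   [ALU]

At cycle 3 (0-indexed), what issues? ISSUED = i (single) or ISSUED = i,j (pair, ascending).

0. sll @i0  | WAW r5
1. add;sll @i1,i2  | 2-wide
2. mulh @i3  | no-port MUL/MUL
3. mulh @i4  | RAW r6
4. st;blt @i5,i6  | 2-wide
5. xor @i7  | tail

ISSUED = 4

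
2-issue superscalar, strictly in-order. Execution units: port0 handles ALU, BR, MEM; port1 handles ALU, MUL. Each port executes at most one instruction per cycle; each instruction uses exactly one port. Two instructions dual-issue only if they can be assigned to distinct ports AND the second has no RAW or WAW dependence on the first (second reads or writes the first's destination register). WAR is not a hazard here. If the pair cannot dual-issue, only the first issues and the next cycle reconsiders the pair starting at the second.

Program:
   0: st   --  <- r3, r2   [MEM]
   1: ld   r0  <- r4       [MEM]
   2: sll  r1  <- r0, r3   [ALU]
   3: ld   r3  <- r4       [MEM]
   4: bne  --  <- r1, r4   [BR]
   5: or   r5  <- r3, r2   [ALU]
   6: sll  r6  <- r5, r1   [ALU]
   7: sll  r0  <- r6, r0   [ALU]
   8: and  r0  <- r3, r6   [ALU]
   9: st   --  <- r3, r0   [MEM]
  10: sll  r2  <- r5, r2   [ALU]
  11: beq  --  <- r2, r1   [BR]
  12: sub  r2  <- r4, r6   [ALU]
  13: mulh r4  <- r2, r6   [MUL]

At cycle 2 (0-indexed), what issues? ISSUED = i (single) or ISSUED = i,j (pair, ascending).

  cy0 -> i0 (st) no-port MEM/MEM
  cy1 -> i1 (ld) RAW r0
  cy2 -> i2+i3 (sll ld) dual
  cy3 -> i4+i5 (bne or) dual
  cy4 -> i6 (sll) RAW r6
  cy5 -> i7 (sll) WAW r0
  cy6 -> i8 (and) RAW r0
  cy7 -> i9+i10 (st sll) dual
  cy8 -> i11+i12 (beq sub) dual
  cy9 -> i13 (mulh) tail

ISSUED = 2,3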